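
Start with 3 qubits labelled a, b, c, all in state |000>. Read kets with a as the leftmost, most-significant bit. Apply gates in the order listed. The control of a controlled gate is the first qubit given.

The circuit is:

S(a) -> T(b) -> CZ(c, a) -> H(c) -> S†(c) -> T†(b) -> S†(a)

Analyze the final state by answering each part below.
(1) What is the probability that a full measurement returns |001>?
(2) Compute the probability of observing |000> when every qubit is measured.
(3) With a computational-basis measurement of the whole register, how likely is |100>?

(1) The probability of measuring |001> is 1/2.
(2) Outcome |000> occurs with probability 1/2.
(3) Outcome |100> occurs with probability 0.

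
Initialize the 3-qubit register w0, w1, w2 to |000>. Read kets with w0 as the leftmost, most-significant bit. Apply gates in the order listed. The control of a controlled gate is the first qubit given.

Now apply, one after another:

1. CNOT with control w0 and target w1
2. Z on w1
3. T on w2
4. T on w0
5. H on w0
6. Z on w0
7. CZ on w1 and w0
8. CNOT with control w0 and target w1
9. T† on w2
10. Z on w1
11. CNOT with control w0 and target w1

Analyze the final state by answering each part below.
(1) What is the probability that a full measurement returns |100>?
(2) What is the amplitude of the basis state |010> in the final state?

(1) The probability of measuring |100> is 1/2.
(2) The final state's coefficient on |010> equals 0.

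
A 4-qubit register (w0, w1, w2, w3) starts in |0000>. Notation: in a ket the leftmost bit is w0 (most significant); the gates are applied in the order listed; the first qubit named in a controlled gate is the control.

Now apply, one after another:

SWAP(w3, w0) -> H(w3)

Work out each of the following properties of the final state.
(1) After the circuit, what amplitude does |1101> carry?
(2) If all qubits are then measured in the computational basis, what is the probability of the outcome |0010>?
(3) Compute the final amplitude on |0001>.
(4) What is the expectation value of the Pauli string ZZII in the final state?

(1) The final state's coefficient on |1101> equals 0.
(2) A full measurement returns |0010> with probability 0.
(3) |0001> carries amplitude sqrt(2)/2 in the final state.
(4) The observable ZZII averages to 1.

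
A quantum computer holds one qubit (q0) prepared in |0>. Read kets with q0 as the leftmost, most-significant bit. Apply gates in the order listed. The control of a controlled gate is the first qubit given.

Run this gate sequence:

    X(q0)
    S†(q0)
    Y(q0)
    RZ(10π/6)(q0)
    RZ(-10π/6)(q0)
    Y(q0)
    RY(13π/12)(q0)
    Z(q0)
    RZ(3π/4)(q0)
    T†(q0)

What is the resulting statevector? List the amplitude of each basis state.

After the circuit, the state carries amplitude (sqrt(2 - sqrt(2))/4 + sqrt(3*sqrt(2) + 6)/4)*exp(I*pi/8) on |0>, (-sqrt(sqrt(2) + 2)/4 + sqrt(6 - 3*sqrt(2))/4)*exp(5*I*pi/8) on |1>. Key observation: steps 3-6 multiply out to the identity, so the circuit reduces to the remaining gates.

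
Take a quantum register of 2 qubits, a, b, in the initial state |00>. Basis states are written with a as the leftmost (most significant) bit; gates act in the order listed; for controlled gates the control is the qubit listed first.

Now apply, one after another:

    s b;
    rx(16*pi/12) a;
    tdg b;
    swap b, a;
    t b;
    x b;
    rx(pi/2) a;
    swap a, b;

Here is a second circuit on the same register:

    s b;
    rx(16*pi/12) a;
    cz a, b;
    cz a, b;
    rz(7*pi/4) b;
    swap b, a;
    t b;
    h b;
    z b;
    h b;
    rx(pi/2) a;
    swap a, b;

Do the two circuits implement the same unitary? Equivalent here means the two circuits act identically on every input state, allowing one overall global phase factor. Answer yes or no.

Yes: on every input state the two circuits agree up to one overall phase factor.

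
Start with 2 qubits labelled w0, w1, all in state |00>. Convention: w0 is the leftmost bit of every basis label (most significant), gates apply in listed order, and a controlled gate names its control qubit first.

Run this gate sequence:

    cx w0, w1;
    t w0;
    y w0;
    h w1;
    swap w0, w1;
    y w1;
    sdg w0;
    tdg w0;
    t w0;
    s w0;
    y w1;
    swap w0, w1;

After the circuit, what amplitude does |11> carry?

The amplitude on |11> is sqrt(2)*I/2. Key observation: gates 5-12 undo each other exactly, leaving only the rest of the circuit to track.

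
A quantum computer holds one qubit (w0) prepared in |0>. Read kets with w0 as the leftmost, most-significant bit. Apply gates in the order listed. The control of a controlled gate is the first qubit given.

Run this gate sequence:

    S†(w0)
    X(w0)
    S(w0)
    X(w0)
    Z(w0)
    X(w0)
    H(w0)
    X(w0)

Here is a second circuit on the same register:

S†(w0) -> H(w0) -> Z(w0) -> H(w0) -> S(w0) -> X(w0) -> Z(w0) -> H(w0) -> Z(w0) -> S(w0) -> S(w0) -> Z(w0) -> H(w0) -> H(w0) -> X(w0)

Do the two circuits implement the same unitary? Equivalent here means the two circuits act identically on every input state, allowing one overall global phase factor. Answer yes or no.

Yes, they are equivalent — the unitaries differ by at most a global phase.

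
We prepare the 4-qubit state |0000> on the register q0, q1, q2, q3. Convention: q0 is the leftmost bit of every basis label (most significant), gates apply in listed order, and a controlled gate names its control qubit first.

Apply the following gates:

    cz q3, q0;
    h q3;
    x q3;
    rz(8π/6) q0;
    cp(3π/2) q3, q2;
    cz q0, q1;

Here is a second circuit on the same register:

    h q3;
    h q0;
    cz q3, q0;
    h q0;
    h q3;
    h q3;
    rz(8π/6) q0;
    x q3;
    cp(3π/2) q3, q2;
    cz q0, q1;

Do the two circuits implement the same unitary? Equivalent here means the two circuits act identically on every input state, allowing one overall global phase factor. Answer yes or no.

No, they are not equivalent — no single phase factor reconciles the two unitaries.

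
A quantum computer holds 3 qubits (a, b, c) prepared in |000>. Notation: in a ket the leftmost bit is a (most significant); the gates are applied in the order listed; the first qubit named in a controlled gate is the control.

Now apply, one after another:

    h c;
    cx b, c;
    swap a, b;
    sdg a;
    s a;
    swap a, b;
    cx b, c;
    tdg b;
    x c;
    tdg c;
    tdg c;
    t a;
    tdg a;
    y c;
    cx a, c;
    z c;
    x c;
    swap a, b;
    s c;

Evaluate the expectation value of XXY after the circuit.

The expectation value of XXY is 0.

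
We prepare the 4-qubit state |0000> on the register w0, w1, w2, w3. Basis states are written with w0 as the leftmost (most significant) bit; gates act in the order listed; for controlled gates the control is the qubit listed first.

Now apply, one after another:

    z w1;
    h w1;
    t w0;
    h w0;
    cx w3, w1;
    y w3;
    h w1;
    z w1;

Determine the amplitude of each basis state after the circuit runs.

The resulting statevector has amplitude sqrt(2)*I/2 on |0001>, sqrt(2)*I/2 on |1001>, and 0 on every other basis state.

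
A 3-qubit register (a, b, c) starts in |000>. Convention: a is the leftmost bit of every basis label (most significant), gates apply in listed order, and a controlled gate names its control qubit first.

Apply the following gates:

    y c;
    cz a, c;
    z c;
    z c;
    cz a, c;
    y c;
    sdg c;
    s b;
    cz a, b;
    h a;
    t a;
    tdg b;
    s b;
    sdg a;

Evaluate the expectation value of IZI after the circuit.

The expectation value of IZI is 1. Key observation: the block from step 1 through step 6 cancels to the identity and can be dropped.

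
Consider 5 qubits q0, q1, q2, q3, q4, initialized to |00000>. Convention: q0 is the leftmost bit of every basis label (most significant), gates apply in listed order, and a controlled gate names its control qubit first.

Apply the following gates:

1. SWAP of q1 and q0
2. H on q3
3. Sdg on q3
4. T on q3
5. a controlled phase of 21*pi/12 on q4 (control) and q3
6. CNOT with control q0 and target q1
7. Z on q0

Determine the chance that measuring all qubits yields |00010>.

The probability of measuring |00010> is 1/2.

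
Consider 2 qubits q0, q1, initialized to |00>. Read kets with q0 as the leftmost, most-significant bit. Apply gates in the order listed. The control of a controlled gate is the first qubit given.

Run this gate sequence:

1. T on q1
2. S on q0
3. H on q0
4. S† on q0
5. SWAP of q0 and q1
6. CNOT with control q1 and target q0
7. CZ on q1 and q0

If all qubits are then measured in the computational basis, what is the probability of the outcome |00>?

Outcome |00> occurs with probability 1/2.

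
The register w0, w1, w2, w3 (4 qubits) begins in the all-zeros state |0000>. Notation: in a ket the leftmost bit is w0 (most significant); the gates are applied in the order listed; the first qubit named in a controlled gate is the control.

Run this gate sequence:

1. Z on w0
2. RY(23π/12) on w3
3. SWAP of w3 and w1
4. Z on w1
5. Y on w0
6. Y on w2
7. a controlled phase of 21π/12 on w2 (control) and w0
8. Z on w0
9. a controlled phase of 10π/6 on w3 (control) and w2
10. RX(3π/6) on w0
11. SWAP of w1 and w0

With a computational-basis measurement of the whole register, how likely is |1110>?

The probability of measuring |1110> is -sqrt(6)/16 - sqrt(2)/16 + 1/4.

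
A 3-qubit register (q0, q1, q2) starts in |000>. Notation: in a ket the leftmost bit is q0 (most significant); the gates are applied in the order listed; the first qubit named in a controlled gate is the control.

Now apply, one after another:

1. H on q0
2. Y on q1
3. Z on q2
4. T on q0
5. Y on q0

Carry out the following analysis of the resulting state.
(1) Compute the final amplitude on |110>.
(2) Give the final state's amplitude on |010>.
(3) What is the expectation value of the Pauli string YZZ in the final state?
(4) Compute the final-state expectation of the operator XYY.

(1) The final state's coefficient on |110> equals -sqrt(2)/2.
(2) The amplitude on |010> is sqrt(2)*exp(I*pi/4)/2.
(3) The observable YZZ averages to -sqrt(2)/2.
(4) The expectation value of XYY is 0.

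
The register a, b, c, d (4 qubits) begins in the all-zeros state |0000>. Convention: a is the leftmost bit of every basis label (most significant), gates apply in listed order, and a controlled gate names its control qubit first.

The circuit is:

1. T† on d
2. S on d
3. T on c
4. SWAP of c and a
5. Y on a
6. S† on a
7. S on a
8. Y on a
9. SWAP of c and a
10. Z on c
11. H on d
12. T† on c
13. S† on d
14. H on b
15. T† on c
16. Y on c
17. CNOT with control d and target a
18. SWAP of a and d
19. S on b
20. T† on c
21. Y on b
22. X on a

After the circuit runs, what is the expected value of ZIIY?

The observable ZIIY averages to 0. Key observation: the block from step 4 through step 9 cancels to the identity and can be dropped.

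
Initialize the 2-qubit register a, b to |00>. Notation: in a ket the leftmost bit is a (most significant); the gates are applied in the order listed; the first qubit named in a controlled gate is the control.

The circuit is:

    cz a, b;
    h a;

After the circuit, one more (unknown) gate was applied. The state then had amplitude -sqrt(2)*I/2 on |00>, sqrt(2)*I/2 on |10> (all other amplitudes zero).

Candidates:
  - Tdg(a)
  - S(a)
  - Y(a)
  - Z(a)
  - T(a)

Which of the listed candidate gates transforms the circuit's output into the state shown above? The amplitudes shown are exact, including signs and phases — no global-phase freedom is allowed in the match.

It was Y(a) that produced the state shown.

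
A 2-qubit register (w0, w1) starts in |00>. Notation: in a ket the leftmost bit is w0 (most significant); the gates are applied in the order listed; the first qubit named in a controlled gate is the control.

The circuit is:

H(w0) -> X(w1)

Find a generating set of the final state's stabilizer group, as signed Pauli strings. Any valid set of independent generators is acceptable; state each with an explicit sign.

The stabilizer group can be generated by +XI, -IZ, among other valid generating sets.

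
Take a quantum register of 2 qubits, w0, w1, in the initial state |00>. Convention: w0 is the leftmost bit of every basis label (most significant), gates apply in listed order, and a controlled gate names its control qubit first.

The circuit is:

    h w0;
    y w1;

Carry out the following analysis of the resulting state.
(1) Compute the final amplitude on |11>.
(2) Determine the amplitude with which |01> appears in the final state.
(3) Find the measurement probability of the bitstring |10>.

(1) The amplitude on |11> is sqrt(2)*I/2.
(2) |01> carries amplitude sqrt(2)*I/2 in the final state.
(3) A full measurement returns |10> with probability 0.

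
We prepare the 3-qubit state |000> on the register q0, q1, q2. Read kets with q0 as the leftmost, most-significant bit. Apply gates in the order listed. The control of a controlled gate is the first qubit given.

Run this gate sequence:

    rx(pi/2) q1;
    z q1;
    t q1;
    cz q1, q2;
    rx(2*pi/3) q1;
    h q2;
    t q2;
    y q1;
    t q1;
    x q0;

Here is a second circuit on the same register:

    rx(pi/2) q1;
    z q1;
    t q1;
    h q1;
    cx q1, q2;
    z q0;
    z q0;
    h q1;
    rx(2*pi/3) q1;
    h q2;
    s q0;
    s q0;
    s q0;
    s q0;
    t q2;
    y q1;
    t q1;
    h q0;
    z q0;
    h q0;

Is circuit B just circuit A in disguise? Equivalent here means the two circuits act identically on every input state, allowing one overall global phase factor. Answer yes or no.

No: there is an input state on which the two circuits produce genuinely different outputs (not merely differing by a phase).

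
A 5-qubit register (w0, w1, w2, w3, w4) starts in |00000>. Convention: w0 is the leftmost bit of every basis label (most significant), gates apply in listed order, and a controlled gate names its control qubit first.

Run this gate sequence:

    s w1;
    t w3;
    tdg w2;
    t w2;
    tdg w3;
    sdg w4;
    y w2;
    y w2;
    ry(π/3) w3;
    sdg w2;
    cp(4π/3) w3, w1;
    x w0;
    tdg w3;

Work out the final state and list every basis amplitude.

After the circuit, the state carries amplitude sqrt(3)/2 on |10000>, -exp(3*I*pi/4)/2 on |10010>, and 0 on every other basis state. Key observation: the block from step 2 through step 5 cancels to the identity and can be dropped.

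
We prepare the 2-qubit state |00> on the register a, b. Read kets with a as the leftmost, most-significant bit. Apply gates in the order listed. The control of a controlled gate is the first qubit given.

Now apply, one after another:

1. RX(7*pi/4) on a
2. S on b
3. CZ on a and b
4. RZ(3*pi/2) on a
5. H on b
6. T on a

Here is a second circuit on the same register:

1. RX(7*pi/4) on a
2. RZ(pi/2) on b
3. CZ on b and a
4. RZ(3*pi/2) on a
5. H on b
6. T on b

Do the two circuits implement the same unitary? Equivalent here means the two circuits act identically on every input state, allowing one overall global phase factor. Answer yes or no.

No: there is an input state on which the two circuits produce genuinely different outputs (not merely differing by a phase).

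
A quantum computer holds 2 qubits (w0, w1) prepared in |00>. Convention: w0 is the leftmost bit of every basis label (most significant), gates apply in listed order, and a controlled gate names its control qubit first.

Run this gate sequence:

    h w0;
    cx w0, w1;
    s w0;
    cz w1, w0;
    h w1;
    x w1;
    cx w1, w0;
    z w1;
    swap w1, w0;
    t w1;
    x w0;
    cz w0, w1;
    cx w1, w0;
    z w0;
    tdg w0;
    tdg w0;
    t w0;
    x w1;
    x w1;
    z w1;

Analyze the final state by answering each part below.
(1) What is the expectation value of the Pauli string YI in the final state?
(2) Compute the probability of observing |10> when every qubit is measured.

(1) The observable YI averages to sqrt(2)/2.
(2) The probability of measuring |10> is 1/4.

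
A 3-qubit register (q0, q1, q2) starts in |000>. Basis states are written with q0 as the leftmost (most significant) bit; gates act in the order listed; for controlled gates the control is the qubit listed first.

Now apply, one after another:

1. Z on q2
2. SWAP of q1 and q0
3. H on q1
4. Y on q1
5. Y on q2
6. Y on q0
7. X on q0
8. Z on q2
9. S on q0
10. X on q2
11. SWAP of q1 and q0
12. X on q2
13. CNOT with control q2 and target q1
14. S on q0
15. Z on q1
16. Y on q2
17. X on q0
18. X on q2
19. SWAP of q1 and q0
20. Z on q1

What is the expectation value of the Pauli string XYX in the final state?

The expectation value of XYX is 0.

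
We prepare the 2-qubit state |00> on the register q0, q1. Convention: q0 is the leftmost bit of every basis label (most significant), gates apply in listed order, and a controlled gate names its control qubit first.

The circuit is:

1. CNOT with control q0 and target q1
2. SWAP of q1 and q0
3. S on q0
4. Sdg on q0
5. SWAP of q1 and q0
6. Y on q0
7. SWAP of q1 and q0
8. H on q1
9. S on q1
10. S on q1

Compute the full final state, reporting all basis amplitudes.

The resulting statevector has amplitude sqrt(2)*I/2 on |00>, sqrt(2)*I/2 on |01>, 0 on |10>, 0 on |11>.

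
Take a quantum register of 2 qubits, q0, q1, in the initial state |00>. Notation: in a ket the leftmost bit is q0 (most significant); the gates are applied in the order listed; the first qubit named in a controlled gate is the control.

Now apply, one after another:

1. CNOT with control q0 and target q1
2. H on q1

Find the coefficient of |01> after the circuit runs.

The amplitude on |01> is sqrt(2)/2.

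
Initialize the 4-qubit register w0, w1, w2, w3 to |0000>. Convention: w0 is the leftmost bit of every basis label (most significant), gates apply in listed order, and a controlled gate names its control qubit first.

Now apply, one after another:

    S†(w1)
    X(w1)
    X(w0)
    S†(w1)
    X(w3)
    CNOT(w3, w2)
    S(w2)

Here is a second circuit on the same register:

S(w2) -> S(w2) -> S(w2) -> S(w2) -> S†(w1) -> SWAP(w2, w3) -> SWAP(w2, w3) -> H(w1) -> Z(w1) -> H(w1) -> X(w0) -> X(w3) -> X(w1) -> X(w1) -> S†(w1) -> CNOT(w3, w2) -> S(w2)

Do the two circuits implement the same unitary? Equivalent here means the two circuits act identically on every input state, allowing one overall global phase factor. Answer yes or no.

Yes, they are equivalent — the unitaries differ by at most a global phase.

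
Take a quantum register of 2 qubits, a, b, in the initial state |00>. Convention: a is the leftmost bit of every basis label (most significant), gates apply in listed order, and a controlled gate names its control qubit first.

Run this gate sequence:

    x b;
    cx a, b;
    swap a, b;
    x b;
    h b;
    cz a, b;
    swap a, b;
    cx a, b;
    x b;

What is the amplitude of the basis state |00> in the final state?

The final state's coefficient on |00> equals sqrt(2)/2.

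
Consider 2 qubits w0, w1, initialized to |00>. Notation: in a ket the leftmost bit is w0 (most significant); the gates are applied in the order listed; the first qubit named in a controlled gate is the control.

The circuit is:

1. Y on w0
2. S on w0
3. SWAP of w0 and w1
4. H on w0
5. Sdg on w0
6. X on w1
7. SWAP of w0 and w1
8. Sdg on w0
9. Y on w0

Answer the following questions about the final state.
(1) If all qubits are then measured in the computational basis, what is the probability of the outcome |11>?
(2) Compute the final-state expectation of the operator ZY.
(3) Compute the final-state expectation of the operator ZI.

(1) Outcome |11> occurs with probability 1/2.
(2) In the final state, ZY has expectation 1.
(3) The observable ZI averages to -1.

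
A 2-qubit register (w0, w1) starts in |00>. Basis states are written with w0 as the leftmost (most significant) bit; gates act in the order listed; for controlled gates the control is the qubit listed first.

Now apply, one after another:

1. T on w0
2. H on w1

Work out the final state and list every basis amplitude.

The resulting statevector has amplitude sqrt(2)/2 on |00>, sqrt(2)/2 on |01>, 0 on |10>, 0 on |11>.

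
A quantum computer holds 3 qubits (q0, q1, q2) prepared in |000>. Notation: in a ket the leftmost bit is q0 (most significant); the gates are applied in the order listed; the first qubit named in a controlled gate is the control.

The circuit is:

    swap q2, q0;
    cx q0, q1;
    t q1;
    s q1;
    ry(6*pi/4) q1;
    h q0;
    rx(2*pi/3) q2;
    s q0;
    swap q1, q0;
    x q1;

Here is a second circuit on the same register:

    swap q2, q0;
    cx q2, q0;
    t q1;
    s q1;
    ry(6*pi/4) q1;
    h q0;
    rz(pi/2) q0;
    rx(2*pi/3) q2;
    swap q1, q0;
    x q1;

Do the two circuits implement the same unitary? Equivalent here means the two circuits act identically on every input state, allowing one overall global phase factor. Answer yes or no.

No — the two circuits implement different unitaries, even allowing a global phase.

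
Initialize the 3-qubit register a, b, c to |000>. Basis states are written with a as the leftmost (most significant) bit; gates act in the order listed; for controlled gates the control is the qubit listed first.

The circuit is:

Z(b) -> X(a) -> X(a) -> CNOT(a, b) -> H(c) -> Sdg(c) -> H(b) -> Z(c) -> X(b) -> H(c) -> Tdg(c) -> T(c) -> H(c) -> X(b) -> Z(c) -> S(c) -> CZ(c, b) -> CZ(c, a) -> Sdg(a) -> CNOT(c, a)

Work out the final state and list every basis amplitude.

After the circuit, the state carries amplitude 1/2 on |000>, 0 on |001>, 1/2 on |010>, 0 on |011>, 0 on |100>, 1/2 on |101>, 0 on |110>, -1/2 on |111>. Key observation: steps 8-15 multiply out to the identity, so the circuit reduces to the remaining gates.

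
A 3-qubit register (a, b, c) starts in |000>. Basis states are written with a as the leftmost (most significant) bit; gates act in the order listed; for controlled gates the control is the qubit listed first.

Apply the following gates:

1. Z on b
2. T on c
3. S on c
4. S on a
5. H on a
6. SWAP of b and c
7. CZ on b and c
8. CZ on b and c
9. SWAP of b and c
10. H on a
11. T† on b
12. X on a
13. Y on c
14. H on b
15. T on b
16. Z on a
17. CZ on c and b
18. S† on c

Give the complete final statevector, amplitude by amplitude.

The final amplitudes are -sqrt(2)/2 on |101>, sqrt(2)*exp(I*pi/4)/2 on |111>, and 0 on every other basis state. Key observation: the block from step 5 through step 10 cancels to the identity and can be dropped.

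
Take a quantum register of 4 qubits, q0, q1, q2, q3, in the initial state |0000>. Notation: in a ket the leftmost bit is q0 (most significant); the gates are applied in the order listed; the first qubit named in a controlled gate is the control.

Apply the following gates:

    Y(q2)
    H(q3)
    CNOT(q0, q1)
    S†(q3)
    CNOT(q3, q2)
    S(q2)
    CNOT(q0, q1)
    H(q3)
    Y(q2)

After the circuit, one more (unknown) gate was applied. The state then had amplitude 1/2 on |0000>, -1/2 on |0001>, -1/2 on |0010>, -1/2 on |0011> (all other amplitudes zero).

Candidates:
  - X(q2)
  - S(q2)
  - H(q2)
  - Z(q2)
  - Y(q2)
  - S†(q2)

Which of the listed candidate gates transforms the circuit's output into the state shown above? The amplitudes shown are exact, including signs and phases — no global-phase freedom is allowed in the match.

The unique candidate consistent with the amplitudes is Y(q2).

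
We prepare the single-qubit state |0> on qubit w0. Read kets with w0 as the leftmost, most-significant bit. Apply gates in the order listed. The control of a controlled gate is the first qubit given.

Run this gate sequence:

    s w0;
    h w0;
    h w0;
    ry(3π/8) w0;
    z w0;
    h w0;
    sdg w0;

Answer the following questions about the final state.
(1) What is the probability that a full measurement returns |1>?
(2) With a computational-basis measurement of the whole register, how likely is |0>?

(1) The probability of measuring |1> is sqrt(sqrt(2) + 2)/4 + 1/2.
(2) The probability of measuring |0> is 1/2 - sqrt(sqrt(2) + 2)/4.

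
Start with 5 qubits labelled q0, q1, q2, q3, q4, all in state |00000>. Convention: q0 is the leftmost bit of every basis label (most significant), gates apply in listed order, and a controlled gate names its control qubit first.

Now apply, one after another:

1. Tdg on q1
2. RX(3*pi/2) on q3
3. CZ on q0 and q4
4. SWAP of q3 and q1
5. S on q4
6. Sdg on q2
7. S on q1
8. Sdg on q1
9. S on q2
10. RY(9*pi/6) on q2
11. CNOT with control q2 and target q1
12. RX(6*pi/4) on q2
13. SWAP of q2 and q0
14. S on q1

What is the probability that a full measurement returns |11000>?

Outcome |11000> occurs with probability 1/2.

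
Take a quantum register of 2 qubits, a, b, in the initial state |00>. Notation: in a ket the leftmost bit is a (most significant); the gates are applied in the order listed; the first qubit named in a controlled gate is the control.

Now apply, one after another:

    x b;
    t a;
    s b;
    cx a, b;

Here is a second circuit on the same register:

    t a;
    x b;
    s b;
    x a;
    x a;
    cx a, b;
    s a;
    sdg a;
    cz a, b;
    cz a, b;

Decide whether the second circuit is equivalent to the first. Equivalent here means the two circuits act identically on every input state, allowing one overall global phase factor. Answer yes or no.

Yes — the two circuits implement the same unitary up to a global phase.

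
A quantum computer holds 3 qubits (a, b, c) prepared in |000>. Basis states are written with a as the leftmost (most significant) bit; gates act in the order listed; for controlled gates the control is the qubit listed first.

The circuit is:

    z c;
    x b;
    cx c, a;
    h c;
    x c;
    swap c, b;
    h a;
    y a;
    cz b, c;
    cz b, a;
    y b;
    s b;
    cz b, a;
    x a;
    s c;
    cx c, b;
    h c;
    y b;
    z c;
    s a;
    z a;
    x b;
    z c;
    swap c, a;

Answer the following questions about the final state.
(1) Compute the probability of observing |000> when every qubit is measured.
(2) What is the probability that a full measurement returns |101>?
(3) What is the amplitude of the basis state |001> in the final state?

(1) Outcome |000> occurs with probability 1/8.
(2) A full measurement returns |101> with probability 1/8.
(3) The final state's coefficient on |001> equals -sqrt(2)/4.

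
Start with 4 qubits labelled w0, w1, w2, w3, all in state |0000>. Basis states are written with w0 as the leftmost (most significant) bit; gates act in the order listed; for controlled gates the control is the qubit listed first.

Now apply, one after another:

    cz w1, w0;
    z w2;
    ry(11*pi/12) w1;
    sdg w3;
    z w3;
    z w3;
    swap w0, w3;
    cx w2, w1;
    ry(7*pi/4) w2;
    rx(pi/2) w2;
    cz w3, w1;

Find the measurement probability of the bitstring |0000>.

A full measurement returns |0000> with probability -sqrt(6)/16 - sqrt(2)/16 + 1/4.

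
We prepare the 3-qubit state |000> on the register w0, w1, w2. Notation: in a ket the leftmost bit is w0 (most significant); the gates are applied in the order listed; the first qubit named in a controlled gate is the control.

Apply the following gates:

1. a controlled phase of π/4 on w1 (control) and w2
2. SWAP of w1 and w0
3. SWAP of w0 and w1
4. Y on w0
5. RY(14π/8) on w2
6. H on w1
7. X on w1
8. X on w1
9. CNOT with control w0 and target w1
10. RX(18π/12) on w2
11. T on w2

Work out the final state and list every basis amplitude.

The final amplitudes are 0 on |000>, 0 on |001>, 0 on |010>, 0 on |011>, sqrt(2 - sqrt(2))/4 + I*sqrt(sqrt(2) + 2)/4 on |100>, -sqrt(sqrt(2) + 2)*exp(I*pi/4)/4 - sqrt(2 - sqrt(2))*exp(3*I*pi/4)/4 on |101>, sqrt(2 - sqrt(2))/4 + I*sqrt(sqrt(2) + 2)/4 on |110>, -sqrt(sqrt(2) + 2)*exp(I*pi/4)/4 - sqrt(2 - sqrt(2))*exp(3*I*pi/4)/4 on |111>.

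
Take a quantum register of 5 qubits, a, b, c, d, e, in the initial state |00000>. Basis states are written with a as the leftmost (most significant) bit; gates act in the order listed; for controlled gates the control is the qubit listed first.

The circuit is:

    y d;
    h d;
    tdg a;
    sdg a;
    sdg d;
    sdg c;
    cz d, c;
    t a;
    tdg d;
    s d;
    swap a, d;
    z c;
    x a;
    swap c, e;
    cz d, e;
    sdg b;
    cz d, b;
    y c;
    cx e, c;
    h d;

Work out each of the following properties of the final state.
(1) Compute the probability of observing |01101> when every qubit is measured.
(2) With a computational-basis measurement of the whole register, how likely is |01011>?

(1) A full measurement returns |01101> with probability 0.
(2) A full measurement returns |01011> with probability 0.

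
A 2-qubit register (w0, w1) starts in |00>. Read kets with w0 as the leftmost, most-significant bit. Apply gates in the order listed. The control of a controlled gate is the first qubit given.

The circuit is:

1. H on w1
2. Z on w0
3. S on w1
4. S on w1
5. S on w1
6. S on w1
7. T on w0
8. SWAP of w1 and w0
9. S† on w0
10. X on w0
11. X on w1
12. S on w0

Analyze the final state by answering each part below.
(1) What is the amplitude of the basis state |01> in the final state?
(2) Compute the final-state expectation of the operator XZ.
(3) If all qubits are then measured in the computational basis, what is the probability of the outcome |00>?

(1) |01> carries amplitude -sqrt(2)*I/2 in the final state. Key observation: gates 3-6 undo each other exactly, leaving only the rest of the circuit to track.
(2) The expectation value of XZ is 1.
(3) A full measurement returns |00> with probability 0.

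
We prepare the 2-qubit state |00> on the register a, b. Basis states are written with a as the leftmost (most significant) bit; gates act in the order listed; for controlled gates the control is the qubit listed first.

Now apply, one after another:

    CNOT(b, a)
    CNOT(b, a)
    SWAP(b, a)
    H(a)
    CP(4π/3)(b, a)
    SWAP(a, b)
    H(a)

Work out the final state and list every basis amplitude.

After the circuit, the state carries amplitude 1/2 on |00>, 1/2 on |01>, 1/2 on |10>, 1/2 on |11>. Key observation: gates 1-2 undo each other exactly, leaving only the rest of the circuit to track.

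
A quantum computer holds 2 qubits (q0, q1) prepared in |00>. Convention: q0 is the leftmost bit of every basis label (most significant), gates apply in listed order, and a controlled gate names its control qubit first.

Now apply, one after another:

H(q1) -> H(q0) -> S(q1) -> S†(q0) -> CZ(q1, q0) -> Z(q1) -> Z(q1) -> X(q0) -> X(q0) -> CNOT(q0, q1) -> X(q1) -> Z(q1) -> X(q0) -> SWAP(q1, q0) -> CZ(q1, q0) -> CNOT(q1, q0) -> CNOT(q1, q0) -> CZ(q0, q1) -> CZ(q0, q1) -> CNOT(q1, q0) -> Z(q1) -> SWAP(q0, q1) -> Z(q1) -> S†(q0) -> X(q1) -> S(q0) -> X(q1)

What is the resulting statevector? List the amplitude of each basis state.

The final amplitudes are -I/2 on |00>, -1/2 on |01>, -1/2 on |10>, I/2 on |11>. Key observation: the block from step 17 through step 20 cancels to the identity and can be dropped.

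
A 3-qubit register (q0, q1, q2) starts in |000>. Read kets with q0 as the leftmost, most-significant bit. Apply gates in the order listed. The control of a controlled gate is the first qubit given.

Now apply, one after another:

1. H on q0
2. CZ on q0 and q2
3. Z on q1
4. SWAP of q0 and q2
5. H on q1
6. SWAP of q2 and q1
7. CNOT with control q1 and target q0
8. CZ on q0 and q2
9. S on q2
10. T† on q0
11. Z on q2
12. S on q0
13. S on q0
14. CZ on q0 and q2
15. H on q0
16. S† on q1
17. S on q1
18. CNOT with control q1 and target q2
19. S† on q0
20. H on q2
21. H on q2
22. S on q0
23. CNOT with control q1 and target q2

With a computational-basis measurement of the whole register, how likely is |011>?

Outcome |011> occurs with probability 1/8. Key observation: steps 18-23 multiply out to the identity, so the circuit reduces to the remaining gates.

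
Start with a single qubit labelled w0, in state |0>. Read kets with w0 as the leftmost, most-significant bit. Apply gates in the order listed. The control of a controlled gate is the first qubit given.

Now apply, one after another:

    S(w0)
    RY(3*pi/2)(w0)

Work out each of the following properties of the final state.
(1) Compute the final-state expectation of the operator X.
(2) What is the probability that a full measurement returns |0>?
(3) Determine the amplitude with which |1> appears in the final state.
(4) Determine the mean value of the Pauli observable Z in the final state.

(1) The observable X averages to -1.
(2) Outcome |0> occurs with probability 1/2.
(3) The amplitude on |1> is sqrt(2)/2.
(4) The observable Z averages to 0.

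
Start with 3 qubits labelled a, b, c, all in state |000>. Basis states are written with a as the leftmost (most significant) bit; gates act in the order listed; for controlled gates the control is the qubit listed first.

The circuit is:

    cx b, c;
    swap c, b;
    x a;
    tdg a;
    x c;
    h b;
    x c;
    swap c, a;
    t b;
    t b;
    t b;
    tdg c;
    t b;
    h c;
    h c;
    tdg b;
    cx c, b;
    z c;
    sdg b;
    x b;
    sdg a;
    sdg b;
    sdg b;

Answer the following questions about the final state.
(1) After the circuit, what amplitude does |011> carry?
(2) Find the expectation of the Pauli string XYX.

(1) The final state's coefficient on |011> equals sqrt(2)*exp(I*pi/4)/2.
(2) The expectation value of XYX is 0.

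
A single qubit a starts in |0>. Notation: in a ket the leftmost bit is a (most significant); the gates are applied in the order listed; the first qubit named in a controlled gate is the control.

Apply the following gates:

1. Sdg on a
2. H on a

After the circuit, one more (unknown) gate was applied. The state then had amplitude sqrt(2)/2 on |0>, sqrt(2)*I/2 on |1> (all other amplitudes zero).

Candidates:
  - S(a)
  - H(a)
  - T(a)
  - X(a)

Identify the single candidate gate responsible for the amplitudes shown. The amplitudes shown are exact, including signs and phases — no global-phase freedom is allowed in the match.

It was S(a) that produced the state shown.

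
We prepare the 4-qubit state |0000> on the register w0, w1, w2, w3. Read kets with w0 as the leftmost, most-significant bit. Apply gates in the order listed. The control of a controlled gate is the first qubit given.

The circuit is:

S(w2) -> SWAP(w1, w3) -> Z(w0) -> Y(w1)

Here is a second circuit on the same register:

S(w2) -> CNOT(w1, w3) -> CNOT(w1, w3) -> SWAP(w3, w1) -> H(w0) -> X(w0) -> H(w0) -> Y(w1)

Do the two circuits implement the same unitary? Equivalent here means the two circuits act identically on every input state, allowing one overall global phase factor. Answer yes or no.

Yes, they are equivalent — the unitaries differ by at most a global phase.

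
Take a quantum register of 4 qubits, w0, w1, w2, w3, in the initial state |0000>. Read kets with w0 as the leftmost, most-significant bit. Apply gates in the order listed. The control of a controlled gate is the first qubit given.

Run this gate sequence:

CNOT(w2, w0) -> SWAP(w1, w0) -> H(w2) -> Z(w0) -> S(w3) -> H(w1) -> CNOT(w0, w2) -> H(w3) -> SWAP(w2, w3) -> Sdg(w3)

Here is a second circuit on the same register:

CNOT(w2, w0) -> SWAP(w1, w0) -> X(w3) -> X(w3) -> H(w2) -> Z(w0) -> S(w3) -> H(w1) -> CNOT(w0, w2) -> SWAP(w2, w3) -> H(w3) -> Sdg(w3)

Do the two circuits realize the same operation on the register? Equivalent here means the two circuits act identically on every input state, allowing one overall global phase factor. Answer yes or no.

No: there is an input state on which the two circuits produce genuinely different outputs (not merely differing by a phase).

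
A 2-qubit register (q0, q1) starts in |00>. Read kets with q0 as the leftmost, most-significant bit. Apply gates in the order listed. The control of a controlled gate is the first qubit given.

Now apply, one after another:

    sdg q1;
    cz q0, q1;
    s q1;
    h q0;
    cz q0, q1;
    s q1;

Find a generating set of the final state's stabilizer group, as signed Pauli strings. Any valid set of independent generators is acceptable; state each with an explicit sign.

One valid set of independent stabilizer generators is +XI, +IZ (any independent generating set of the same group is equally correct).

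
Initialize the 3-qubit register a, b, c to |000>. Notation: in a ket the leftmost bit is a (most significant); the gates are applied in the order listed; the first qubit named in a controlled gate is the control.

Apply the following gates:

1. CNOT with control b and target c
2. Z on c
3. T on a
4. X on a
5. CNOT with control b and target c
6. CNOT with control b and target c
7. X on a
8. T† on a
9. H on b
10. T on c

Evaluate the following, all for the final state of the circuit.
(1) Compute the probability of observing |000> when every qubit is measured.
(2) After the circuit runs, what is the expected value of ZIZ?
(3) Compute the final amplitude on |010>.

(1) The probability of measuring |000> is 1/2.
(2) The observable ZIZ averages to 1.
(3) The amplitude on |010> is sqrt(2)/2.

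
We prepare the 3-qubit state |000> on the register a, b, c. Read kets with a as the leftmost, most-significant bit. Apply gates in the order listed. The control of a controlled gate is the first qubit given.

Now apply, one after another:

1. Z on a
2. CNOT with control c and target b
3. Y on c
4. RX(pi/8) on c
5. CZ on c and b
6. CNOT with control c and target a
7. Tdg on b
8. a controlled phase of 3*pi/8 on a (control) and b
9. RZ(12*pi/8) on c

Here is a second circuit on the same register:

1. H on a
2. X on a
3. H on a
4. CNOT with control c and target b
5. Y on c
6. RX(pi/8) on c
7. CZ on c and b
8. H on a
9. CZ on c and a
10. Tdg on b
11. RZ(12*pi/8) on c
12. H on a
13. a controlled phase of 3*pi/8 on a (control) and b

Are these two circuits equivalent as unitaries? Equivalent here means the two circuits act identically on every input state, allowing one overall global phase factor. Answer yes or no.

Yes: on every input state the two circuits agree up to one overall phase factor.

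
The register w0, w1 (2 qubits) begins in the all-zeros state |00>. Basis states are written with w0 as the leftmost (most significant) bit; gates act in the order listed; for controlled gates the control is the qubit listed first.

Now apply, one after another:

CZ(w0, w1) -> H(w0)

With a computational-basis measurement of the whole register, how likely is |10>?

The probability of measuring |10> is 1/2.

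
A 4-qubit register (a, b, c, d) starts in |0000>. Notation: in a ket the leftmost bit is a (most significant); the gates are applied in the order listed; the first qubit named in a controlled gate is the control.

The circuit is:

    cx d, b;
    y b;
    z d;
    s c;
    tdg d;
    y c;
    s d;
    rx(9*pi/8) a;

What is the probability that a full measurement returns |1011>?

Outcome |1011> occurs with probability 0.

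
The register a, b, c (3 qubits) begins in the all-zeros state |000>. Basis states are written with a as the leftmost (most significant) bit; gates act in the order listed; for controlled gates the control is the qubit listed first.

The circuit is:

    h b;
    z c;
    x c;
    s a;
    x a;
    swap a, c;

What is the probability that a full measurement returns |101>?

Outcome |101> occurs with probability 1/2.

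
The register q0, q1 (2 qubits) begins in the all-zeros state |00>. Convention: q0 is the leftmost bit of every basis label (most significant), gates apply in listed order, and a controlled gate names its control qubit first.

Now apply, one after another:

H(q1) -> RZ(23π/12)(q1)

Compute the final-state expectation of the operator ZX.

The expectation value of ZX is sqrt(2)/4 + sqrt(6)/4.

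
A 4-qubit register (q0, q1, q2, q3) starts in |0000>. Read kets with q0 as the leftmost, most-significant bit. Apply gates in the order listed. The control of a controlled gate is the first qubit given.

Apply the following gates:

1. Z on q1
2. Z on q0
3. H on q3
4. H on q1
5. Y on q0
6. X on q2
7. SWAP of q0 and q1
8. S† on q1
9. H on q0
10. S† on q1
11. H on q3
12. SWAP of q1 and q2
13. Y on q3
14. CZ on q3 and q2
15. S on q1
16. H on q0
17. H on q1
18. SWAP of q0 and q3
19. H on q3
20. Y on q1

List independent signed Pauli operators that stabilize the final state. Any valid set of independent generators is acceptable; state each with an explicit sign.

The final state is stabilized by the group generated by +IXII, -ZIII, -IIZI, +IIIZ; other independent generating sets are equally valid.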